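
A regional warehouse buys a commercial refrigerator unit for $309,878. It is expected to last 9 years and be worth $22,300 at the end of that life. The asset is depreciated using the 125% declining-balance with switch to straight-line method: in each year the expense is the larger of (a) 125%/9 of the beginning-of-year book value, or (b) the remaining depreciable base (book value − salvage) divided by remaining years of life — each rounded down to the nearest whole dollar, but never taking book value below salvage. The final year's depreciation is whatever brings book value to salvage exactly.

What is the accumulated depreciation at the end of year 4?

$141,273

Depreciable base = $309,878 − $22,300 = $287,578.
Year 1: DB = ⌊$309,878 × 125%/9⌋ = $43,038; SL = ⌊$287,578/9⌋ = $31,953 → take DB $43,038. Book value $266,840.
Year 2: DB = ⌊$266,840 × 125%/9⌋ = $37,061; SL = ⌊$244,540/8⌋ = $30,567 → take DB $37,061. Book value $229,779.
Year 3: DB = ⌊$229,779 × 125%/9⌋ = $31,913; SL = ⌊$207,479/7⌋ = $29,639 → take DB $31,913. Book value $197,866.
Year 4: DB = ⌊$197,866 × 125%/9⌋ = $27,481; SL = ⌊$175,566/6⌋ = $29,261 → take SL $29,261. Book value $168,605.
Accumulated through year 4 = $309,878 − $168,605 = $141,273.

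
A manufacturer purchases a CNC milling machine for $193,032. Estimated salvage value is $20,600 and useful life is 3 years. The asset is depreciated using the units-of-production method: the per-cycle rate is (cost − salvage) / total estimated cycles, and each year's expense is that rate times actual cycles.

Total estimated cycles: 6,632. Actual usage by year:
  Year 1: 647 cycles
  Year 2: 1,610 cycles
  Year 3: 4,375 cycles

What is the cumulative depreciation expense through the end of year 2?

Depreciable base = $193,032 − $20,600 = $172,432.
Rate = $172,432 / 6,632 cycles = $26 per cycle.
Year 1: 647 × $26 = $16,822. Book value $176,210.
Year 2: 1,610 × $26 = $41,860. Book value $134,350.
Accumulated through year 2 = $193,032 − $134,350 = $58,682.

$58,682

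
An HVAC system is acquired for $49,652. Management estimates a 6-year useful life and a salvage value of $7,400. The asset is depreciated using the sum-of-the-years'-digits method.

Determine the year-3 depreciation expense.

Depreciable base = $49,652 − $7,400 = $42,252.
Sum of the years' digits = 6+5+4+3+2+1 = 21.
Year 1: $42,252 × 6/21 = $12,072. Book value $37,580.
Year 2: $42,252 × 5/21 = $10,060. Book value $27,520.
Year 3: $42,252 × 4/21 = $8,048. Book value $19,472.

$8,048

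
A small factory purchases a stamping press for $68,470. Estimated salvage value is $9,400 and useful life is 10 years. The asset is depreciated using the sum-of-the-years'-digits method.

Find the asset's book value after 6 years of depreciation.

Depreciable base = $68,470 − $9,400 = $59,070.
Sum of the years' digits = 10+9+8+7+6+5+4+3+2+1 = 55.
Year 1: $59,070 × 10/55 = $10,740. Book value $57,730.
Year 2: $59,070 × 9/55 = $9,666. Book value $48,064.
Year 3: $59,070 × 8/55 = $8,592. Book value $39,472.
Year 4: $59,070 × 7/55 = $7,518. Book value $31,954.
Year 5: $59,070 × 6/55 = $6,444. Book value $25,510.
Year 6: $59,070 × 5/55 = $5,370. Book value $20,140.

$20,140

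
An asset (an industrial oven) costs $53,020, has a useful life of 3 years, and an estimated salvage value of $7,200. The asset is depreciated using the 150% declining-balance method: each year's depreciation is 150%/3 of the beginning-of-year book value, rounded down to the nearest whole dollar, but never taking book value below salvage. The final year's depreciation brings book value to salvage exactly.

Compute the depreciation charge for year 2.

$13,255

Depreciable base = $53,020 − $7,200 = $45,820.
Year 1: ⌊$53,020 × 150%/3⌋ = $26,510. Book value $26,510.
Year 2: ⌊$26,510 × 150%/3⌋ = $13,255. Book value $13,255.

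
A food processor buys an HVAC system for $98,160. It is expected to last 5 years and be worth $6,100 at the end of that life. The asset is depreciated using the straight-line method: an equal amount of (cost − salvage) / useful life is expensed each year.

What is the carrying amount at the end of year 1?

$79,748

Depreciable base = $98,160 − $6,100 = $92,060.
Annual expense = $92,060 / 5 = $18,412.
End of year 1: book value $79,748.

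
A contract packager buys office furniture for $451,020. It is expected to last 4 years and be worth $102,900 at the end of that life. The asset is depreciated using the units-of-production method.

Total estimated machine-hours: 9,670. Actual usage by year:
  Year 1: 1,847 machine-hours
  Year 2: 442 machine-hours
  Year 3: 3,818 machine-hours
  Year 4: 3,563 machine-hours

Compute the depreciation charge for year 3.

Depreciable base = $451,020 − $102,900 = $348,120.
Rate = $348,120 / 9,670 machine-hours = $36 per machine-hour.
Year 1: 1,847 × $36 = $66,492. Book value $384,528.
Year 2: 442 × $36 = $15,912. Book value $368,616.
Year 3: 3,818 × $36 = $137,448. Book value $231,168.

$137,448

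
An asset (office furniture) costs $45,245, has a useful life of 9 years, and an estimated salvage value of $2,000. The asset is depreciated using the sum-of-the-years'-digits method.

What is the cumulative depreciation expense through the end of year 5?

$33,635

Depreciable base = $45,245 − $2,000 = $43,245.
Sum of the years' digits = 9+8+7+6+5+4+3+2+1 = 45.
Year 1: $43,245 × 9/45 = $8,649. Book value $36,596.
Year 2: $43,245 × 8/45 = $7,688. Book value $28,908.
Year 3: $43,245 × 7/45 = $6,727. Book value $22,181.
Year 4: $43,245 × 6/45 = $5,766. Book value $16,415.
Year 5: $43,245 × 5/45 = $4,805. Book value $11,610.
Accumulated through year 5 = $45,245 − $11,610 = $33,635.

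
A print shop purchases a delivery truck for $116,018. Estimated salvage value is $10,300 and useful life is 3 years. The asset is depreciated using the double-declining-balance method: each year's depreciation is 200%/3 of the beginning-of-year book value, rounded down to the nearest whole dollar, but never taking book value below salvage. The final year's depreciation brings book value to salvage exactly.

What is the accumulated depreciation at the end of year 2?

Depreciable base = $116,018 − $10,300 = $105,718.
Year 1: ⌊$116,018 × 200%/3⌋ = $77,345. Book value $38,673.
Year 2: ⌊$38,673 × 200%/3⌋ = $25,782. Book value $12,891.
Accumulated through year 2 = $116,018 − $12,891 = $103,127.

$103,127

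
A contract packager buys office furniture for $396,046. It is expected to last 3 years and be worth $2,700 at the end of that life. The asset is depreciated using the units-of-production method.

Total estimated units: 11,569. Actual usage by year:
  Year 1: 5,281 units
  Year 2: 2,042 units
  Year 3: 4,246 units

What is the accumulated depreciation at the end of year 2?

Depreciable base = $396,046 − $2,700 = $393,346.
Rate = $393,346 / 11,569 units = $34 per unit.
Year 1: 5,281 × $34 = $179,554. Book value $216,492.
Year 2: 2,042 × $34 = $69,428. Book value $147,064.
Accumulated through year 2 = $396,046 − $147,064 = $248,982.

$248,982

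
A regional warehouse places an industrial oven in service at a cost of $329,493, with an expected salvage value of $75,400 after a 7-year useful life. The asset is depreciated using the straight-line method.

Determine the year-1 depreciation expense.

$36,299

Depreciable base = $329,493 − $75,400 = $254,093.
Annual expense = $254,093 / 7 = $36,299.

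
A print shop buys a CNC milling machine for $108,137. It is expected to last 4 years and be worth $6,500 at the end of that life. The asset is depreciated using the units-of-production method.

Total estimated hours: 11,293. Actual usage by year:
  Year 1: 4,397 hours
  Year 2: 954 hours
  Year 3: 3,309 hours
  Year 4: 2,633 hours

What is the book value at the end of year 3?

Depreciable base = $108,137 − $6,500 = $101,637.
Rate = $101,637 / 11,293 hours = $9 per hour.
Year 1: 4,397 × $9 = $39,573. Book value $68,564.
Year 2: 954 × $9 = $8,586. Book value $59,978.
Year 3: 3,309 × $9 = $29,781. Book value $30,197.

$30,197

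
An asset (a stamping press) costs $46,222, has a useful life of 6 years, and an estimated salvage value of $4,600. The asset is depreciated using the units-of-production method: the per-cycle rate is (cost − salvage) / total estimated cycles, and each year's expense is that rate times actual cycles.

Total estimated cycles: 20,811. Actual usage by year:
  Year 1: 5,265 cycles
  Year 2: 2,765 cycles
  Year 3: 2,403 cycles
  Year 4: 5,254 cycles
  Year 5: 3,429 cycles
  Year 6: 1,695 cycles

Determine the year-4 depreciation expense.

Depreciable base = $46,222 − $4,600 = $41,622.
Rate = $41,622 / 20,811 cycles = $2 per cycle.
Year 1: 5,265 × $2 = $10,530. Book value $35,692.
Year 2: 2,765 × $2 = $5,530. Book value $30,162.
Year 3: 2,403 × $2 = $4,806. Book value $25,356.
Year 4: 5,254 × $2 = $10,508. Book value $14,848.

$10,508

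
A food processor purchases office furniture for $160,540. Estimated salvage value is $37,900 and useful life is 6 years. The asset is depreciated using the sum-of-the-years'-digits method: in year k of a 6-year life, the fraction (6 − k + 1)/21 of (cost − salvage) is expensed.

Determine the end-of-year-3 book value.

Depreciable base = $160,540 − $37,900 = $122,640.
Sum of the years' digits = 6+5+4+3+2+1 = 21.
Year 1: $122,640 × 6/21 = $35,040. Book value $125,500.
Year 2: $122,640 × 5/21 = $29,200. Book value $96,300.
Year 3: $122,640 × 4/21 = $23,360. Book value $72,940.

$72,940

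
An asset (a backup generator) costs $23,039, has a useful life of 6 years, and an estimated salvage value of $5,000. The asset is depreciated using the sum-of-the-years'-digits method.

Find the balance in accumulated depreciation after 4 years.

$15,462

Depreciable base = $23,039 − $5,000 = $18,039.
Sum of the years' digits = 6+5+4+3+2+1 = 21.
Year 1: $18,039 × 6/21 = $5,154. Book value $17,885.
Year 2: $18,039 × 5/21 = $4,295. Book value $13,590.
Year 3: $18,039 × 4/21 = $3,436. Book value $10,154.
Year 4: $18,039 × 3/21 = $2,577. Book value $7,577.
Accumulated through year 4 = $23,039 − $7,577 = $15,462.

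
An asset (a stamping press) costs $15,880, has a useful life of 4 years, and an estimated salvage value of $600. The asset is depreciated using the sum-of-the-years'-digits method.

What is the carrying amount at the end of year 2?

Depreciable base = $15,880 − $600 = $15,280.
Sum of the years' digits = 4+3+2+1 = 10.
Year 1: $15,280 × 4/10 = $6,112. Book value $9,768.
Year 2: $15,280 × 3/10 = $4,584. Book value $5,184.

$5,184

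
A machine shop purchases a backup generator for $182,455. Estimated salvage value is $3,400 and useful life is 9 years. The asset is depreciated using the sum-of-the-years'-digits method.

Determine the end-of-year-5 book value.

$43,190

Depreciable base = $182,455 − $3,400 = $179,055.
Sum of the years' digits = 9+8+7+6+5+4+3+2+1 = 45.
Year 1: $179,055 × 9/45 = $35,811. Book value $146,644.
Year 2: $179,055 × 8/45 = $31,832. Book value $114,812.
Year 3: $179,055 × 7/45 = $27,853. Book value $86,959.
Year 4: $179,055 × 6/45 = $23,874. Book value $63,085.
Year 5: $179,055 × 5/45 = $19,895. Book value $43,190.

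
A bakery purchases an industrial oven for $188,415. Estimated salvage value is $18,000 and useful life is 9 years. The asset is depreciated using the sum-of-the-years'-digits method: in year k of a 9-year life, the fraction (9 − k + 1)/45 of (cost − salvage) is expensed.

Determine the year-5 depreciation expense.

Depreciable base = $188,415 − $18,000 = $170,415.
Sum of the years' digits = 9+8+7+6+5+4+3+2+1 = 45.
Year 1: $170,415 × 9/45 = $34,083. Book value $154,332.
Year 2: $170,415 × 8/45 = $30,296. Book value $124,036.
Year 3: $170,415 × 7/45 = $26,509. Book value $97,527.
Year 4: $170,415 × 6/45 = $22,722. Book value $74,805.
Year 5: $170,415 × 5/45 = $18,935. Book value $55,870.

$18,935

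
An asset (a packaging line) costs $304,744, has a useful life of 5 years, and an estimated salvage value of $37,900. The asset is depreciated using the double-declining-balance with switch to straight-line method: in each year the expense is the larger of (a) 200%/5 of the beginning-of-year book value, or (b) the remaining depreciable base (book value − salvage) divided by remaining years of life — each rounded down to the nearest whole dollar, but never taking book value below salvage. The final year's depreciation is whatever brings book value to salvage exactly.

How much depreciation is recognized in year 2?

Depreciable base = $304,744 − $37,900 = $266,844.
Year 1: DB = ⌊$304,744 × 200%/5⌋ = $121,897; SL = ⌊$266,844/5⌋ = $53,368 → take DB $121,897. Book value $182,847.
Year 2: DB = ⌊$182,847 × 200%/5⌋ = $73,138; SL = ⌊$144,947/4⌋ = $36,236 → take DB $73,138. Book value $109,709.

$73,138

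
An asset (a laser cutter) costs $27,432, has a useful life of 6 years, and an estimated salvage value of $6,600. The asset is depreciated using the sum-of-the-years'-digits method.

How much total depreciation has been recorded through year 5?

Depreciable base = $27,432 − $6,600 = $20,832.
Sum of the years' digits = 6+5+4+3+2+1 = 21.
Year 1: $20,832 × 6/21 = $5,952. Book value $21,480.
Year 2: $20,832 × 5/21 = $4,960. Book value $16,520.
Year 3: $20,832 × 4/21 = $3,968. Book value $12,552.
Year 4: $20,832 × 3/21 = $2,976. Book value $9,576.
Year 5: $20,832 × 2/21 = $1,984. Book value $7,592.
Accumulated through year 5 = $27,432 − $7,592 = $19,840.

$19,840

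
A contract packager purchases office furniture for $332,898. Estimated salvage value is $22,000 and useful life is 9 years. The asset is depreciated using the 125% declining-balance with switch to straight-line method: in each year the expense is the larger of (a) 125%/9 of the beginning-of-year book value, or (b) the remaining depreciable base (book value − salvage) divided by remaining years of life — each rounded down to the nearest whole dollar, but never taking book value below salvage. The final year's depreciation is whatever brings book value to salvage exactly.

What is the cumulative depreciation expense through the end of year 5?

$183,854

Depreciable base = $332,898 − $22,000 = $310,898.
Year 1: DB = ⌊$332,898 × 125%/9⌋ = $46,235; SL = ⌊$310,898/9⌋ = $34,544 → take DB $46,235. Book value $286,663.
Year 2: DB = ⌊$286,663 × 125%/9⌋ = $39,814; SL = ⌊$264,663/8⌋ = $33,082 → take DB $39,814. Book value $246,849.
Year 3: DB = ⌊$246,849 × 125%/9⌋ = $34,284; SL = ⌊$224,849/7⌋ = $32,121 → take DB $34,284. Book value $212,565.
Year 4: DB = ⌊$212,565 × 125%/9⌋ = $29,522; SL = ⌊$190,565/6⌋ = $31,760 → take SL $31,760. Book value $180,805.
Year 5: DB = ⌊$180,805 × 125%/9⌋ = $25,111; SL = ⌊$158,805/5⌋ = $31,761 → take SL $31,761. Book value $149,044.
Accumulated through year 5 = $332,898 − $149,044 = $183,854.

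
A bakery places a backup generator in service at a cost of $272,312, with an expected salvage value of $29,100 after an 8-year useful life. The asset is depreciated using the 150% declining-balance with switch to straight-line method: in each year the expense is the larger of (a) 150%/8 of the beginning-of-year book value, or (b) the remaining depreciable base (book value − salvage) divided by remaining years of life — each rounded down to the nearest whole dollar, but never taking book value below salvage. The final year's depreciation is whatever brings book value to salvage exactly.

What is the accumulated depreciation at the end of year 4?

Depreciable base = $272,312 − $29,100 = $243,212.
Year 1: DB = ⌊$272,312 × 150%/8⌋ = $51,058; SL = ⌊$243,212/8⌋ = $30,401 → take DB $51,058. Book value $221,254.
Year 2: DB = ⌊$221,254 × 150%/8⌋ = $41,485; SL = ⌊$192,154/7⌋ = $27,450 → take DB $41,485. Book value $179,769.
Year 3: DB = ⌊$179,769 × 150%/8⌋ = $33,706; SL = ⌊$150,669/6⌋ = $25,111 → take DB $33,706. Book value $146,063.
Year 4: DB = ⌊$146,063 × 150%/8⌋ = $27,386; SL = ⌊$116,963/5⌋ = $23,392 → take DB $27,386. Book value $118,677.
Accumulated through year 4 = $272,312 − $118,677 = $153,635.

$153,635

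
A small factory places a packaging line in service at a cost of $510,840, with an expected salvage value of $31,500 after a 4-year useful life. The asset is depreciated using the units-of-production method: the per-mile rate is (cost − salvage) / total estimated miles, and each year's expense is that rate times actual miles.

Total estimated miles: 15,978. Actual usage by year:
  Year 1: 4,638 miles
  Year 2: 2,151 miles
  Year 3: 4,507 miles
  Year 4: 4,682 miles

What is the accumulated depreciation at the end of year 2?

Depreciable base = $510,840 − $31,500 = $479,340.
Rate = $479,340 / 15,978 miles = $30 per mile.
Year 1: 4,638 × $30 = $139,140. Book value $371,700.
Year 2: 2,151 × $30 = $64,530. Book value $307,170.
Accumulated through year 2 = $510,840 − $307,170 = $203,670.

$203,670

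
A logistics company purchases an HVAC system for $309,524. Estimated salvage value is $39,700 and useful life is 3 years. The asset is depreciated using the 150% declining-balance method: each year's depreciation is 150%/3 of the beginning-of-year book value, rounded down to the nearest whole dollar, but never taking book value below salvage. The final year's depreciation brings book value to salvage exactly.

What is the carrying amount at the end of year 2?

$77,381

Depreciable base = $309,524 − $39,700 = $269,824.
Year 1: ⌊$309,524 × 150%/3⌋ = $154,762. Book value $154,762.
Year 2: ⌊$154,762 × 150%/3⌋ = $77,381. Book value $77,381.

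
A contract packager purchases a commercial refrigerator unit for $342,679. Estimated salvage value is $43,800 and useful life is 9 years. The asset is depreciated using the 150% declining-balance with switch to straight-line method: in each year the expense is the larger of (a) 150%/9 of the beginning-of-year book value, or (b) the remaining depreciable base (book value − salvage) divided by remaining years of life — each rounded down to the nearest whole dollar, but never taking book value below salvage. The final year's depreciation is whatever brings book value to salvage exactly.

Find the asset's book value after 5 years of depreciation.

Depreciable base = $342,679 − $43,800 = $298,879.
Year 1: DB = ⌊$342,679 × 150%/9⌋ = $57,113; SL = ⌊$298,879/9⌋ = $33,208 → take DB $57,113. Book value $285,566.
Year 2: DB = ⌊$285,566 × 150%/9⌋ = $47,594; SL = ⌊$241,766/8⌋ = $30,220 → take DB $47,594. Book value $237,972.
Year 3: DB = ⌊$237,972 × 150%/9⌋ = $39,662; SL = ⌊$194,172/7⌋ = $27,738 → take DB $39,662. Book value $198,310.
Year 4: DB = ⌊$198,310 × 150%/9⌋ = $33,051; SL = ⌊$154,510/6⌋ = $25,751 → take DB $33,051. Book value $165,259.
Year 5: DB = ⌊$165,259 × 150%/9⌋ = $27,543; SL = ⌊$121,459/5⌋ = $24,291 → take DB $27,543. Book value $137,716.

$137,716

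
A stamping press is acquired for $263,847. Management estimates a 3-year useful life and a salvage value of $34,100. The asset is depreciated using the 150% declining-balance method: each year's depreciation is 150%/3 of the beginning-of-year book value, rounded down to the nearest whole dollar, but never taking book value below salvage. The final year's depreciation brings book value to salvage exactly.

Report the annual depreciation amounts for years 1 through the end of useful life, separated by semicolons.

Depreciable base = $263,847 − $34,100 = $229,747.
Year 1: ⌊$263,847 × 150%/3⌋ = $131,923. Book value $131,924.
Year 2: ⌊$131,924 × 150%/3⌋ = $65,962. Book value $65,962.
Year 3 (final): $65,962 − $34,100 = $31,862. Book value $34,100.

$131,923; $65,962; $31,862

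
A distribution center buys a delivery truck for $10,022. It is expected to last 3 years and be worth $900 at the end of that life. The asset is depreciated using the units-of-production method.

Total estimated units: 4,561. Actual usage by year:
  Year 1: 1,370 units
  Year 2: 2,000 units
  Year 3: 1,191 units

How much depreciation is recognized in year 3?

$2,382

Depreciable base = $10,022 − $900 = $9,122.
Rate = $9,122 / 4,561 units = $2 per unit.
Year 1: 1,370 × $2 = $2,740. Book value $7,282.
Year 2: 2,000 × $2 = $4,000. Book value $3,282.
Year 3: 1,191 × $2 = $2,382. Book value $900.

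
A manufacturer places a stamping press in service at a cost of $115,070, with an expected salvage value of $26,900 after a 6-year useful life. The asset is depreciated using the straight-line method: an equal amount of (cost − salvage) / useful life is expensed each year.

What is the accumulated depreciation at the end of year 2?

Depreciable base = $115,070 − $26,900 = $88,170.
Annual expense = $88,170 / 6 = $14,695.
End of year 1: book value $100,375.
End of year 2: book value $85,680.
Accumulated through year 2 = $115,070 − $85,680 = $29,390.

$29,390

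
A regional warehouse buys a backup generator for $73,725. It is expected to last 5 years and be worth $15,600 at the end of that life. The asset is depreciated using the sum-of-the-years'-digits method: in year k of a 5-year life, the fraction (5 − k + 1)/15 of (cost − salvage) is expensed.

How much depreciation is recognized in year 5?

$3,875

Depreciable base = $73,725 − $15,600 = $58,125.
Sum of the years' digits = 5+4+3+2+1 = 15.
Year 1: $58,125 × 5/15 = $19,375. Book value $54,350.
Year 2: $58,125 × 4/15 = $15,500. Book value $38,850.
Year 3: $58,125 × 3/15 = $11,625. Book value $27,225.
Year 4: $58,125 × 2/15 = $7,750. Book value $19,475.
Year 5: $58,125 × 1/15 = $3,875. Book value $15,600.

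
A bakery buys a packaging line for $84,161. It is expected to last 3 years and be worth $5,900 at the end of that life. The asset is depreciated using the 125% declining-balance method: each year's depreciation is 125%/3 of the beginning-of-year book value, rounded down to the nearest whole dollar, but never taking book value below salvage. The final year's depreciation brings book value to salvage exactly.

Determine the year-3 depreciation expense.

Depreciable base = $84,161 − $5,900 = $78,261.
Year 1: ⌊$84,161 × 125%/3⌋ = $35,067. Book value $49,094.
Year 2: ⌊$49,094 × 125%/3⌋ = $20,455. Book value $28,639.
Year 3 (final): $28,639 − $5,900 = $22,739. Book value $5,900.

$22,739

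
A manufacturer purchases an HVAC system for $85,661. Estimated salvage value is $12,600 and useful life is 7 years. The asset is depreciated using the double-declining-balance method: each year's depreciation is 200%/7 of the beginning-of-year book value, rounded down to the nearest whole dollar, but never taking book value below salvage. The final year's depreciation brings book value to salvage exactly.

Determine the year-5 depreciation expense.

$6,371

Depreciable base = $85,661 − $12,600 = $73,061.
Year 1: ⌊$85,661 × 200%/7⌋ = $24,474. Book value $61,187.
Year 2: ⌊$61,187 × 200%/7⌋ = $17,482. Book value $43,705.
Year 3: ⌊$43,705 × 200%/7⌋ = $12,487. Book value $31,218.
Year 4: ⌊$31,218 × 200%/7⌋ = $8,919. Book value $22,299.
Year 5: ⌊$22,299 × 200%/7⌋ = $6,371. Book value $15,928.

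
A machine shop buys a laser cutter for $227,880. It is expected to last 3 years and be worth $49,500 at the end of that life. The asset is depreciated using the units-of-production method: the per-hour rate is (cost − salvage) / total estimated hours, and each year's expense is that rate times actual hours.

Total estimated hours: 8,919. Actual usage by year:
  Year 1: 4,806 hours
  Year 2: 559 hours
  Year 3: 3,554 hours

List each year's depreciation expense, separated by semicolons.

$96,120; $11,180; $71,080

Depreciable base = $227,880 − $49,500 = $178,380.
Rate = $178,380 / 8,919 hours = $20 per hour.
Year 1: 4,806 × $20 = $96,120. Book value $131,760.
Year 2: 559 × $20 = $11,180. Book value $120,580.
Year 3: 3,554 × $20 = $71,080. Book value $49,500.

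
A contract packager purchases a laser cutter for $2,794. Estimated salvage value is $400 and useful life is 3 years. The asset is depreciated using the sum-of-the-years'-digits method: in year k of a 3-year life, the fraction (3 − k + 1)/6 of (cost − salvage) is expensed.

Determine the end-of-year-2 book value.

Depreciable base = $2,794 − $400 = $2,394.
Sum of the years' digits = 3+2+1 = 6.
Year 1: $2,394 × 3/6 = $1,197. Book value $1,597.
Year 2: $2,394 × 2/6 = $798. Book value $799.

$799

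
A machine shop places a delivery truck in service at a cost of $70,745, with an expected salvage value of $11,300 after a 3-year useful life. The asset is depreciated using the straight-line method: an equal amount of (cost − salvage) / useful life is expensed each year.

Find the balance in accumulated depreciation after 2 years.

Depreciable base = $70,745 − $11,300 = $59,445.
Annual expense = $59,445 / 3 = $19,815.
End of year 1: book value $50,930.
End of year 2: book value $31,115.
Accumulated through year 2 = $70,745 − $31,115 = $39,630.

$39,630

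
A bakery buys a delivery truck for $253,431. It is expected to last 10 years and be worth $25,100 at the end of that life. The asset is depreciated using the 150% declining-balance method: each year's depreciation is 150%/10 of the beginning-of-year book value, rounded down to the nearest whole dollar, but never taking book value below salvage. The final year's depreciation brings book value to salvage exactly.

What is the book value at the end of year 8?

$69,060

Depreciable base = $253,431 − $25,100 = $228,331.
Year 1: ⌊$253,431 × 150%/10⌋ = $38,014. Book value $215,417.
Year 2: ⌊$215,417 × 150%/10⌋ = $32,312. Book value $183,105.
Year 3: ⌊$183,105 × 150%/10⌋ = $27,465. Book value $155,640.
Year 4: ⌊$155,640 × 150%/10⌋ = $23,346. Book value $132,294.
Year 5: ⌊$132,294 × 150%/10⌋ = $19,844. Book value $112,450.
Year 6: ⌊$112,450 × 150%/10⌋ = $16,867. Book value $95,583.
Year 7: ⌊$95,583 × 150%/10⌋ = $14,337. Book value $81,246.
Year 8: ⌊$81,246 × 150%/10⌋ = $12,186. Book value $69,060.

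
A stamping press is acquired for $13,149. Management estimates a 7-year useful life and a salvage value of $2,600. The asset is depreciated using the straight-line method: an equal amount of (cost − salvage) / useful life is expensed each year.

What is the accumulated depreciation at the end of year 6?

$9,042

Depreciable base = $13,149 − $2,600 = $10,549.
Annual expense = $10,549 / 7 = $1,507.
End of year 1: book value $11,642.
End of year 2: book value $10,135.
End of year 3: book value $8,628.
End of year 4: book value $7,121.
End of year 5: book value $5,614.
End of year 6: book value $4,107.
Accumulated through year 6 = $13,149 − $4,107 = $9,042.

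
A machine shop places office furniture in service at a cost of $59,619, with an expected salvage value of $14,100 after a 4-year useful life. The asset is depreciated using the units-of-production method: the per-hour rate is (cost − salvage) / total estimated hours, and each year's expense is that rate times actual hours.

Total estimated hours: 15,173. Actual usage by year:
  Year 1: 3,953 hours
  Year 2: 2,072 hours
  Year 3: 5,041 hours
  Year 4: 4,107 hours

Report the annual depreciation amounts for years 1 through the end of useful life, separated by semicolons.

Depreciable base = $59,619 − $14,100 = $45,519.
Rate = $45,519 / 15,173 hours = $3 per hour.
Year 1: 3,953 × $3 = $11,859. Book value $47,760.
Year 2: 2,072 × $3 = $6,216. Book value $41,544.
Year 3: 5,041 × $3 = $15,123. Book value $26,421.
Year 4: 4,107 × $3 = $12,321. Book value $14,100.

$11,859; $6,216; $15,123; $12,321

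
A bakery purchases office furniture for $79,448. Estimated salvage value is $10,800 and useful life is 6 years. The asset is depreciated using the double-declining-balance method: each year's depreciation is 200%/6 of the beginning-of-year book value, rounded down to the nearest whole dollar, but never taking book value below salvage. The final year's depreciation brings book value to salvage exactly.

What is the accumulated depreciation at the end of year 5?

Depreciable base = $79,448 − $10,800 = $68,648.
Year 1: ⌊$79,448 × 200%/6⌋ = $26,482. Book value $52,966.
Year 2: ⌊$52,966 × 200%/6⌋ = $17,655. Book value $35,311.
Year 3: ⌊$35,311 × 200%/6⌋ = $11,770. Book value $23,541.
Year 4: ⌊$23,541 × 200%/6⌋ = $7,847. Book value $15,694.
Year 5: ⌊$15,694 × 200%/6⌋ = $5,231, capped at $4,894. Book value $10,800.
Accumulated through year 5 = $79,448 − $10,800 = $68,648.

$68,648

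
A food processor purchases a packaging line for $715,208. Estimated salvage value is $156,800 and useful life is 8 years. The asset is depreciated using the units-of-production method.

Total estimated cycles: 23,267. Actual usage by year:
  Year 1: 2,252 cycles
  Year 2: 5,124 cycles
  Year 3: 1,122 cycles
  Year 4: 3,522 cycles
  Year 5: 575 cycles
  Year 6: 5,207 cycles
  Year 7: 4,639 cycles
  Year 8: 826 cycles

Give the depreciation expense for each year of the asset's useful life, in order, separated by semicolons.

Depreciable base = $715,208 − $156,800 = $558,408.
Rate = $558,408 / 23,267 cycles = $24 per cycle.
Year 1: 2,252 × $24 = $54,048. Book value $661,160.
Year 2: 5,124 × $24 = $122,976. Book value $538,184.
Year 3: 1,122 × $24 = $26,928. Book value $511,256.
Year 4: 3,522 × $24 = $84,528. Book value $426,728.
Year 5: 575 × $24 = $13,800. Book value $412,928.
Year 6: 5,207 × $24 = $124,968. Book value $287,960.
Year 7: 4,639 × $24 = $111,336. Book value $176,624.
Year 8: 826 × $24 = $19,824. Book value $156,800.

$54,048; $122,976; $26,928; $84,528; $13,800; $124,968; $111,336; $19,824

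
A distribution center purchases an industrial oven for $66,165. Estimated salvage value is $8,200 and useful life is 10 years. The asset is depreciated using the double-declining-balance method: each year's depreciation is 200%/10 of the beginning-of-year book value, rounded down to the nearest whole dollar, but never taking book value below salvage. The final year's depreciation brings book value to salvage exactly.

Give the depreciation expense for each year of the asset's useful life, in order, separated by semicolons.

Depreciable base = $66,165 − $8,200 = $57,965.
Year 1: ⌊$66,165 × 200%/10⌋ = $13,233. Book value $52,932.
Year 2: ⌊$52,932 × 200%/10⌋ = $10,586. Book value $42,346.
Year 3: ⌊$42,346 × 200%/10⌋ = $8,469. Book value $33,877.
Year 4: ⌊$33,877 × 200%/10⌋ = $6,775. Book value $27,102.
Year 5: ⌊$27,102 × 200%/10⌋ = $5,420. Book value $21,682.
Year 6: ⌊$21,682 × 200%/10⌋ = $4,336. Book value $17,346.
Year 7: ⌊$17,346 × 200%/10⌋ = $3,469. Book value $13,877.
Year 8: ⌊$13,877 × 200%/10⌋ = $2,775. Book value $11,102.
Year 9: ⌊$11,102 × 200%/10⌋ = $2,220. Book value $8,882.
Year 10 (final): $8,882 − $8,200 = $682. Book value $8,200.

$13,233; $10,586; $8,469; $6,775; $5,420; $4,336; $3,469; $2,775; $2,220; $682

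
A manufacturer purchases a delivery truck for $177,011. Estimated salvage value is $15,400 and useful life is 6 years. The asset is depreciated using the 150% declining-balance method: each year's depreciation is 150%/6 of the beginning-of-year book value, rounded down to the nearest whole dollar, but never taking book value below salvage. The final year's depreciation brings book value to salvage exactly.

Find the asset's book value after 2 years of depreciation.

Depreciable base = $177,011 − $15,400 = $161,611.
Year 1: ⌊$177,011 × 150%/6⌋ = $44,252. Book value $132,759.
Year 2: ⌊$132,759 × 150%/6⌋ = $33,189. Book value $99,570.

$99,570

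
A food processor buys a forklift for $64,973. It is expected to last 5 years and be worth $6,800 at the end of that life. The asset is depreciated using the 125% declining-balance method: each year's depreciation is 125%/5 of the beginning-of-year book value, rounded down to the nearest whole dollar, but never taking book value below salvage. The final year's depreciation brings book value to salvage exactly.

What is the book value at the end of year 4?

$20,559

Depreciable base = $64,973 − $6,800 = $58,173.
Year 1: ⌊$64,973 × 125%/5⌋ = $16,243. Book value $48,730.
Year 2: ⌊$48,730 × 125%/5⌋ = $12,182. Book value $36,548.
Year 3: ⌊$36,548 × 125%/5⌋ = $9,137. Book value $27,411.
Year 4: ⌊$27,411 × 125%/5⌋ = $6,852. Book value $20,559.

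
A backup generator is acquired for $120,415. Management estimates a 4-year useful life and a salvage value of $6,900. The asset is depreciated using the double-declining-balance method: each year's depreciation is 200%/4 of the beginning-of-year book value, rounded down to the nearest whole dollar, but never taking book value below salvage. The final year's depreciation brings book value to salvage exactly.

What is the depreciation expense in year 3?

$15,052

Depreciable base = $120,415 − $6,900 = $113,515.
Year 1: ⌊$120,415 × 200%/4⌋ = $60,207. Book value $60,208.
Year 2: ⌊$60,208 × 200%/4⌋ = $30,104. Book value $30,104.
Year 3: ⌊$30,104 × 200%/4⌋ = $15,052. Book value $15,052.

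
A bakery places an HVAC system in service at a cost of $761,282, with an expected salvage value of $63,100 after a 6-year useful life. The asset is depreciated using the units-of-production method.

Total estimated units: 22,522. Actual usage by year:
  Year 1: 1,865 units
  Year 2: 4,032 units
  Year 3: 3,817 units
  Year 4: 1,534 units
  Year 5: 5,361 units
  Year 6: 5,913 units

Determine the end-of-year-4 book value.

Depreciable base = $761,282 − $63,100 = $698,182.
Rate = $698,182 / 22,522 units = $31 per unit.
Year 1: 1,865 × $31 = $57,815. Book value $703,467.
Year 2: 4,032 × $31 = $124,992. Book value $578,475.
Year 3: 3,817 × $31 = $118,327. Book value $460,148.
Year 4: 1,534 × $31 = $47,554. Book value $412,594.

$412,594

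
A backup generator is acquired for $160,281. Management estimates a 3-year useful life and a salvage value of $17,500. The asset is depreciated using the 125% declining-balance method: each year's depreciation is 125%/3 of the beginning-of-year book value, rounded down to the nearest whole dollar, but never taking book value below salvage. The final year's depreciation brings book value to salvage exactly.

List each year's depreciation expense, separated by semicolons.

$66,783; $38,957; $37,041

Depreciable base = $160,281 − $17,500 = $142,781.
Year 1: ⌊$160,281 × 125%/3⌋ = $66,783. Book value $93,498.
Year 2: ⌊$93,498 × 125%/3⌋ = $38,957. Book value $54,541.
Year 3 (final): $54,541 − $17,500 = $37,041. Book value $17,500.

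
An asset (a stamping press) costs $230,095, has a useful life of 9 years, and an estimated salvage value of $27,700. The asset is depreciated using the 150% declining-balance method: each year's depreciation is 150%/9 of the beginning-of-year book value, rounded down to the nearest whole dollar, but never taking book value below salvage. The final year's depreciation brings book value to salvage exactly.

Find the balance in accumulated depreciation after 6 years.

Depreciable base = $230,095 − $27,700 = $202,395.
Year 1: ⌊$230,095 × 150%/9⌋ = $38,349. Book value $191,746.
Year 2: ⌊$191,746 × 150%/9⌋ = $31,957. Book value $159,789.
Year 3: ⌊$159,789 × 150%/9⌋ = $26,631. Book value $133,158.
Year 4: ⌊$133,158 × 150%/9⌋ = $22,193. Book value $110,965.
Year 5: ⌊$110,965 × 150%/9⌋ = $18,494. Book value $92,471.
Year 6: ⌊$92,471 × 150%/9⌋ = $15,411. Book value $77,060.
Accumulated through year 6 = $230,095 − $77,060 = $153,035.

$153,035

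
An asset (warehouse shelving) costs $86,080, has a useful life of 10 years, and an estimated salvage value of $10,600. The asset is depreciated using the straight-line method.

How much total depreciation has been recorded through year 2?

Depreciable base = $86,080 − $10,600 = $75,480.
Annual expense = $75,480 / 10 = $7,548.
End of year 1: book value $78,532.
End of year 2: book value $70,984.
Accumulated through year 2 = $86,080 − $70,984 = $15,096.

$15,096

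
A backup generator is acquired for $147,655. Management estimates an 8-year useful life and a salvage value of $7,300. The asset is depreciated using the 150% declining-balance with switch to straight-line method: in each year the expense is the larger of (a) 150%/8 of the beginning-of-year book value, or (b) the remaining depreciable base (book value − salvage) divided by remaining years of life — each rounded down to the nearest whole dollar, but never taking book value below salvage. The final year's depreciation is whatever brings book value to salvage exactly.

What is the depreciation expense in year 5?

Depreciable base = $147,655 − $7,300 = $140,355.
Year 1: DB = ⌊$147,655 × 150%/8⌋ = $27,685; SL = ⌊$140,355/8⌋ = $17,544 → take DB $27,685. Book value $119,970.
Year 2: DB = ⌊$119,970 × 150%/8⌋ = $22,494; SL = ⌊$112,670/7⌋ = $16,095 → take DB $22,494. Book value $97,476.
Year 3: DB = ⌊$97,476 × 150%/8⌋ = $18,276; SL = ⌊$90,176/6⌋ = $15,029 → take DB $18,276. Book value $79,200.
Year 4: DB = ⌊$79,200 × 150%/8⌋ = $14,850; SL = ⌊$71,900/5⌋ = $14,380 → take DB $14,850. Book value $64,350.
Year 5: DB = ⌊$64,350 × 150%/8⌋ = $12,065; SL = ⌊$57,050/4⌋ = $14,262 → take SL $14,262. Book value $50,088.

$14,262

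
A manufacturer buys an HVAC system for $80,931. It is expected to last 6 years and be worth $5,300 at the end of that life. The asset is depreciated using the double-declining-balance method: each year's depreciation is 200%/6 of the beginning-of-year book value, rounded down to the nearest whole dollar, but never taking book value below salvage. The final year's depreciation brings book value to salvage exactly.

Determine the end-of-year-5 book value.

$10,658

Depreciable base = $80,931 − $5,300 = $75,631.
Year 1: ⌊$80,931 × 200%/6⌋ = $26,977. Book value $53,954.
Year 2: ⌊$53,954 × 200%/6⌋ = $17,984. Book value $35,970.
Year 3: ⌊$35,970 × 200%/6⌋ = $11,990. Book value $23,980.
Year 4: ⌊$23,980 × 200%/6⌋ = $7,993. Book value $15,987.
Year 5: ⌊$15,987 × 200%/6⌋ = $5,329. Book value $10,658.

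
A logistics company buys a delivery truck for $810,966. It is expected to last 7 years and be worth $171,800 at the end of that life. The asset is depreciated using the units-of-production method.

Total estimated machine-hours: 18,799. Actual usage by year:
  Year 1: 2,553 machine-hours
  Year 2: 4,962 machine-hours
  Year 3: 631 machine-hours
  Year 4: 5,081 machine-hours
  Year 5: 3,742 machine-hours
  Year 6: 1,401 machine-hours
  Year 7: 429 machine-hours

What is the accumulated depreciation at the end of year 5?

Depreciable base = $810,966 − $171,800 = $639,166.
Rate = $639,166 / 18,799 machine-hours = $34 per machine-hour.
Year 1: 2,553 × $34 = $86,802. Book value $724,164.
Year 2: 4,962 × $34 = $168,708. Book value $555,456.
Year 3: 631 × $34 = $21,454. Book value $534,002.
Year 4: 5,081 × $34 = $172,754. Book value $361,248.
Year 5: 3,742 × $34 = $127,228. Book value $234,020.
Accumulated through year 5 = $810,966 − $234,020 = $576,946.

$576,946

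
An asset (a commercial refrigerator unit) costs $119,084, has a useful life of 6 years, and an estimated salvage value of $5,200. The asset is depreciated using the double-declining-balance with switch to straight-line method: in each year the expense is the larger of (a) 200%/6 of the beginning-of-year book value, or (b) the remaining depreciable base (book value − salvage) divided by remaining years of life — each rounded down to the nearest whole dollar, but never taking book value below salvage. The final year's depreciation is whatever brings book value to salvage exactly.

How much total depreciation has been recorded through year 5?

$104,722

Depreciable base = $119,084 − $5,200 = $113,884.
Year 1: DB = ⌊$119,084 × 200%/6⌋ = $39,694; SL = ⌊$113,884/6⌋ = $18,980 → take DB $39,694. Book value $79,390.
Year 2: DB = ⌊$79,390 × 200%/6⌋ = $26,463; SL = ⌊$74,190/5⌋ = $14,838 → take DB $26,463. Book value $52,927.
Year 3: DB = ⌊$52,927 × 200%/6⌋ = $17,642; SL = ⌊$47,727/4⌋ = $11,931 → take DB $17,642. Book value $35,285.
Year 4: DB = ⌊$35,285 × 200%/6⌋ = $11,761; SL = ⌊$30,085/3⌋ = $10,028 → take DB $11,761. Book value $23,524.
Year 5: DB = ⌊$23,524 × 200%/6⌋ = $7,841; SL = ⌊$18,324/2⌋ = $9,162 → take SL $9,162. Book value $14,362.
Accumulated through year 5 = $119,084 − $14,362 = $104,722.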